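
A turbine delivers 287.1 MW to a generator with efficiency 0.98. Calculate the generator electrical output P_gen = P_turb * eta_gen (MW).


P_gen = 287.1 * 0.98 = 281.3580 MW


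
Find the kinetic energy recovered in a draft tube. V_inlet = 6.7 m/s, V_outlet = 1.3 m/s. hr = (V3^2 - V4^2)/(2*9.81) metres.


hr = (6.7^2 - 1.3^2) / (2*9.81) = 2.2018 m


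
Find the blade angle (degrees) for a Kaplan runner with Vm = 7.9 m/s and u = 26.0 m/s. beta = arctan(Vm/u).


beta = arctan(7.9 / 26.0) = 16.9012 degrees


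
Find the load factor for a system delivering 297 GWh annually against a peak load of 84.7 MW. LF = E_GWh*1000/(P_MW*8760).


LF = 297 * 1000 / (84.7 * 8760) = 0.4003


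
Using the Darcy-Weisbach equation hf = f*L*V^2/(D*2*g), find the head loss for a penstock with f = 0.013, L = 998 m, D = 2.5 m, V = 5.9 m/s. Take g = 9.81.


hf = 0.013 * 998 * 5.9^2 / (2.5 * 2 * 9.81) = 9.2074 m


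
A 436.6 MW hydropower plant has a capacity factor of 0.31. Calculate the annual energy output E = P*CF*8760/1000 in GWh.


E = 436.6 * 0.31 * 8760 / 1000 = 1185.6310 GWh


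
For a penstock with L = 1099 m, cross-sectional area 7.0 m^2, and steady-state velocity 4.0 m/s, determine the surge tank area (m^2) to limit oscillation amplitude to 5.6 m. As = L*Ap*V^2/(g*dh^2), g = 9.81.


As = 1099 * 7.0 * 4.0^2 / (9.81 * 5.6^2) = 400.1019 m^2


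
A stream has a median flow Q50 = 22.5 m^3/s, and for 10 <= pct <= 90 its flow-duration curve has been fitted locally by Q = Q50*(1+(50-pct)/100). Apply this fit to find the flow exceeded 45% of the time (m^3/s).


Q = 22.5 * (1 + (50 - 45)/100) = 23.6250 m^3/s


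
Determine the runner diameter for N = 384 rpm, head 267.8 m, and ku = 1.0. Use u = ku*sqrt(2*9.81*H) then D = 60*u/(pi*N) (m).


u = 1.0 * sqrt(2*9.81*267.8) = 72.4861 m/s
D = 60 * 72.4861 / (pi * 384) = 3.6052 m


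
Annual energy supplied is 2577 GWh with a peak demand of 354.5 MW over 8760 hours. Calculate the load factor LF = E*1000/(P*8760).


LF = 2577 * 1000 / (354.5 * 8760) = 0.8298


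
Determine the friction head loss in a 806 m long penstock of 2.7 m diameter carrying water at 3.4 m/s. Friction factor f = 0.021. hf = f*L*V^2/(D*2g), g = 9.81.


hf = 0.021 * 806 * 3.4^2 / (2.7 * 2 * 9.81) = 3.6936 m


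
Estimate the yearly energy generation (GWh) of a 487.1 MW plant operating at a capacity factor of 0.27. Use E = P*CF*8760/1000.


E = 487.1 * 0.27 * 8760 / 1000 = 1152.0889 GWh


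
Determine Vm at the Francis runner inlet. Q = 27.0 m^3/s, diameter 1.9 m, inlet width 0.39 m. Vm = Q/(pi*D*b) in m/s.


Vm = 27.0 / (pi * 1.9 * 0.39) = 11.5983 m/s


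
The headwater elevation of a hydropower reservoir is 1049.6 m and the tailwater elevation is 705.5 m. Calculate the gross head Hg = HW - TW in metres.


Hg = 1049.6 - 705.5 = 344.1000 m


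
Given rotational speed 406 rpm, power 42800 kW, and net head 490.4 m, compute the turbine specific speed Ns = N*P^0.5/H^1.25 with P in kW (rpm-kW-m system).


Ns = 406 * 42800^0.5 / 490.4^1.25 = 36.3965


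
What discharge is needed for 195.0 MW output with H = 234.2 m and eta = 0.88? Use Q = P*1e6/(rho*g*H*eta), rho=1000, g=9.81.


Q = 195.0 * 1e6 / (1000 * 9.81 * 234.2 * 0.88) = 96.4486 m^3/s


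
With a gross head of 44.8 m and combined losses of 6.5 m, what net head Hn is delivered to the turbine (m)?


Hn = 44.8 - 6.5 = 38.3000 m


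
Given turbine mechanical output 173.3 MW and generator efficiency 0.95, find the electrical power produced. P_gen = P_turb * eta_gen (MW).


P_gen = 173.3 * 0.95 = 164.6350 MW


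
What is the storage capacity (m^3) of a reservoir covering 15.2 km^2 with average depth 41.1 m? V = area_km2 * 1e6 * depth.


V = 15.2 * 1e6 * 41.1 = 6.2472e+08 m^3


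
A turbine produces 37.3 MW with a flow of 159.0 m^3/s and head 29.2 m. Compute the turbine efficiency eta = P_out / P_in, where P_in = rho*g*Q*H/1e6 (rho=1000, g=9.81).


P_in = 1000 * 9.81 * 159.0 * 29.2 / 1e6 = 45.5459 MW
eta = 37.3 / 45.5459 = 0.8190


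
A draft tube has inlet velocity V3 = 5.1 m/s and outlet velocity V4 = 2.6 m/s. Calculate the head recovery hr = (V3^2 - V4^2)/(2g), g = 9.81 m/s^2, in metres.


hr = (5.1^2 - 2.6^2) / (2*9.81) = 0.9811 m


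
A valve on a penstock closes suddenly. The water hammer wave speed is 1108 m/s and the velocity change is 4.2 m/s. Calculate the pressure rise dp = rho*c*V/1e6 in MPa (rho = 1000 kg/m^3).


dp = 1000 * 1108 * 4.2 / 1e6 = 4.6536 MPa


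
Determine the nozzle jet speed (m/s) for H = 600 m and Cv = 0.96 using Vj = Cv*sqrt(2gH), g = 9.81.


Vj = 0.96 * sqrt(2*9.81*600) = 104.1589 m/s


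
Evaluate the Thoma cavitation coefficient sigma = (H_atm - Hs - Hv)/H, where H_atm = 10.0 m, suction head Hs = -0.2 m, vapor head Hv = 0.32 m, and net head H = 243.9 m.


sigma = (10.0 - (-0.2) - 0.32) / 243.9 = 0.0405


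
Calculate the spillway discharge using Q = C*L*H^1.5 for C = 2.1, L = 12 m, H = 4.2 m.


Q = 2.1 * 12 * 4.2^1.5 = 216.9075 m^3/s


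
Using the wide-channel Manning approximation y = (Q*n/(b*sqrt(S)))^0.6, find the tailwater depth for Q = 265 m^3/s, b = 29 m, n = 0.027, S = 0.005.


y = (265 * 0.027 / (29 * 0.005^0.5))^0.6 = 2.1166 m


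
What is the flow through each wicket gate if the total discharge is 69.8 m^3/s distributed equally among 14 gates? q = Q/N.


q = 69.8 / 14 = 4.9857 m^3/s


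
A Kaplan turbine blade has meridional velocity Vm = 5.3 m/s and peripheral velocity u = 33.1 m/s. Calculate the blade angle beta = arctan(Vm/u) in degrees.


beta = arctan(5.3 / 33.1) = 9.0970 degrees


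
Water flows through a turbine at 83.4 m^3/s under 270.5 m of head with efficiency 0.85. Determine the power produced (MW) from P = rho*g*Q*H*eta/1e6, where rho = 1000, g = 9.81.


P = 1000 * 9.81 * 83.4 * 270.5 * 0.85 / 1e6 = 188.1141 MW


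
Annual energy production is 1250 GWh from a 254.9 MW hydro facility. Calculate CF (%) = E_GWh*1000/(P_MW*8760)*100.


CF = 1250 * 1000 / (254.9 * 8760) * 100 = 55.9804 %


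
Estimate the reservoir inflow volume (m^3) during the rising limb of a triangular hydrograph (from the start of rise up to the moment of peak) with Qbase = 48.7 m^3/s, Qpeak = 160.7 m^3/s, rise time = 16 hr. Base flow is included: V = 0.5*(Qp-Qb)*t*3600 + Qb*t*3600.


V = 0.5*(160.7 - 48.7)*16*3600 + 48.7*16*3600 = 6.0307e+06 m^3


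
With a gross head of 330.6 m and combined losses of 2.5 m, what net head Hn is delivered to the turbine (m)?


Hn = 330.6 - 2.5 = 328.1000 m


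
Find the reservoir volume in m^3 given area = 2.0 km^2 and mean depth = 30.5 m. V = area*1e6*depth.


V = 2.0 * 1e6 * 30.5 = 6.1000e+07 m^3


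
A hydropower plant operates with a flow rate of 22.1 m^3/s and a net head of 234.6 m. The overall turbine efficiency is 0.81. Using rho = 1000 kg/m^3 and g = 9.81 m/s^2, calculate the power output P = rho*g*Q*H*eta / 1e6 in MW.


P = 1000 * 9.81 * 22.1 * 234.6 * 0.81 / 1e6 = 41.1978 MW


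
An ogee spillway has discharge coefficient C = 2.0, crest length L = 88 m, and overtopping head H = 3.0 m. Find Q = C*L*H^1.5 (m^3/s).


Q = 2.0 * 88 * 3.0^1.5 = 914.5228 m^3/s


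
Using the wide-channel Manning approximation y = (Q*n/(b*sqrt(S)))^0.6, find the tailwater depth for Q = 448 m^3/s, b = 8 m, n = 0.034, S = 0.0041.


y = (448 * 0.034 / (8 * 0.0041^0.5))^0.6 = 7.6553 m


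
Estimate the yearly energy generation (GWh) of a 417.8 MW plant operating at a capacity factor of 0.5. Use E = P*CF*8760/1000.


E = 417.8 * 0.5 * 8760 / 1000 = 1829.9640 GWh


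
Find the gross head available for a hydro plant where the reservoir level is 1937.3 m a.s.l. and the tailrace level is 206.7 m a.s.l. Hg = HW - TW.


Hg = 1937.3 - 206.7 = 1730.6000 m


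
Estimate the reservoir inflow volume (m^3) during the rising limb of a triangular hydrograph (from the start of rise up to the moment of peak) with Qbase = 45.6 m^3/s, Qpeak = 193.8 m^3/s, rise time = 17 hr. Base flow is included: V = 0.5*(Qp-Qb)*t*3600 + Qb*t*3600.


V = 0.5*(193.8 - 45.6)*17*3600 + 45.6*17*3600 = 7.3256e+06 m^3


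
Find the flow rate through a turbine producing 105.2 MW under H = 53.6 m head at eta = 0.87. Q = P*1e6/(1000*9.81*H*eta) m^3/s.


Q = 105.2 * 1e6 / (1000 * 9.81 * 53.6 * 0.87) = 229.9655 m^3/s


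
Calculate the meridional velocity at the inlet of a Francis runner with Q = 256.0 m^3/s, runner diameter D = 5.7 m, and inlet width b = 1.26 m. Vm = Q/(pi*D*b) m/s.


Vm = 256.0 / (pi * 5.7 * 1.26) = 11.3460 m/s


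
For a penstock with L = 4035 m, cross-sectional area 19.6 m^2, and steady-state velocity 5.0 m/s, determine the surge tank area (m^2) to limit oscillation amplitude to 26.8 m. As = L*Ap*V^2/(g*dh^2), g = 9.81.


As = 4035 * 19.6 * 5.0^2 / (9.81 * 26.8^2) = 280.6086 m^2


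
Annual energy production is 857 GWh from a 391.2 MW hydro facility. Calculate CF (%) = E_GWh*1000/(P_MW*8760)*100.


CF = 857 * 1000 / (391.2 * 8760) * 100 = 25.0079 %


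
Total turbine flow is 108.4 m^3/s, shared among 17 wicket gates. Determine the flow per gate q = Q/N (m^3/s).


q = 108.4 / 17 = 6.3765 m^3/s


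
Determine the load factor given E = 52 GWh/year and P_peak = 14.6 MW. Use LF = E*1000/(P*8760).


LF = 52 * 1000 / (14.6 * 8760) = 0.4066


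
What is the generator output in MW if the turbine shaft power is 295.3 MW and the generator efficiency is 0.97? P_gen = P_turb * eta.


P_gen = 295.3 * 0.97 = 286.4410 MW


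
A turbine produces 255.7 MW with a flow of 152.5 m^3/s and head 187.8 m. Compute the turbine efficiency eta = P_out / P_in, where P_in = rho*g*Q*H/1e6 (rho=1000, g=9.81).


P_in = 1000 * 9.81 * 152.5 * 187.8 / 1e6 = 280.9535 MW
eta = 255.7 / 280.9535 = 0.9101


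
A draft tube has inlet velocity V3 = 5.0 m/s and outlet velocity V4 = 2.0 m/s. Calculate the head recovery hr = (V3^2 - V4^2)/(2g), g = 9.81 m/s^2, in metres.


hr = (5.0^2 - 2.0^2) / (2*9.81) = 1.0703 m


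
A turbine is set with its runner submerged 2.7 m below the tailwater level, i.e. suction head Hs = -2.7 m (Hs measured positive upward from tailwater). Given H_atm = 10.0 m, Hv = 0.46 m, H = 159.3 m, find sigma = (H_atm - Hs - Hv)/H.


sigma = (10.0 - (-2.7) - 0.46) / 159.3 = 0.0768


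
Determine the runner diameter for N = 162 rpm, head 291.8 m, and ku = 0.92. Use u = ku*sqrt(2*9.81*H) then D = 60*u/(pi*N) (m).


u = 0.92 * sqrt(2*9.81*291.8) = 69.6113 m/s
D = 60 * 69.6113 / (pi * 162) = 8.2067 m


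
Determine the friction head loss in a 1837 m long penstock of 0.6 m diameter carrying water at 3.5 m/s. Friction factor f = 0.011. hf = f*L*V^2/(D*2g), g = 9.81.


hf = 0.011 * 1837 * 3.5^2 / (0.6 * 2 * 9.81) = 21.0275 m


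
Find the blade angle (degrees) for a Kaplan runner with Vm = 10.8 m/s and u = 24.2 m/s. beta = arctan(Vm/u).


beta = arctan(10.8 / 24.2) = 24.0503 degrees


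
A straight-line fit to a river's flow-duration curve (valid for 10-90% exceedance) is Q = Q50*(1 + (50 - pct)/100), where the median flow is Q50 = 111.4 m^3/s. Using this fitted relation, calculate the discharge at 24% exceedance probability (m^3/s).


Q = 111.4 * (1 + (50 - 24)/100) = 140.3640 m^3/s


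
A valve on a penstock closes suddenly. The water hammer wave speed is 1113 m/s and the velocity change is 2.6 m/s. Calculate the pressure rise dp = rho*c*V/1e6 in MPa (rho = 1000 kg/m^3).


dp = 1000 * 1113 * 2.6 / 1e6 = 2.8938 MPa


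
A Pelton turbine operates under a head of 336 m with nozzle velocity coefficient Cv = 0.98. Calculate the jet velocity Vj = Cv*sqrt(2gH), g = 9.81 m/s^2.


Vj = 0.98 * sqrt(2*9.81*336) = 79.5692 m/s


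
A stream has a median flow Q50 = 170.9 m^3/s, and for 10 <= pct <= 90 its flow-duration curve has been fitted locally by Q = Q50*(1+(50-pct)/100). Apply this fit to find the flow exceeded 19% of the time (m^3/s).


Q = 170.9 * (1 + (50 - 19)/100) = 223.8790 m^3/s


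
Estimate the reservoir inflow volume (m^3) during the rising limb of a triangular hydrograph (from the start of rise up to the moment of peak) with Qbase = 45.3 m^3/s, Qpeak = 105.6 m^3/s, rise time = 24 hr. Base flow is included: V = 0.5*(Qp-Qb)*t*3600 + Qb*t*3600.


V = 0.5*(105.6 - 45.3)*24*3600 + 45.3*24*3600 = 6.5189e+06 m^3


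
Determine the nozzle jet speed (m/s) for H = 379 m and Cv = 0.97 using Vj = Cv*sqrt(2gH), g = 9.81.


Vj = 0.97 * sqrt(2*9.81*379) = 83.6452 m/s


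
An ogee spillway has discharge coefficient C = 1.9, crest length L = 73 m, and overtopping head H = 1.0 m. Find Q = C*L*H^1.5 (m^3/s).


Q = 1.9 * 73 * 1.0^1.5 = 138.7000 m^3/s


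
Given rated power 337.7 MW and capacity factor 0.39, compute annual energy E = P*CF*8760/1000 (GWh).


E = 337.7 * 0.39 * 8760 / 1000 = 1153.7183 GWh


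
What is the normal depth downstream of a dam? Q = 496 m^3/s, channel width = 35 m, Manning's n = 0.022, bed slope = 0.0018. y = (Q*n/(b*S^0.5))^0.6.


y = (496 * 0.022 / (35 * 0.0018^0.5))^0.6 = 3.3092 m


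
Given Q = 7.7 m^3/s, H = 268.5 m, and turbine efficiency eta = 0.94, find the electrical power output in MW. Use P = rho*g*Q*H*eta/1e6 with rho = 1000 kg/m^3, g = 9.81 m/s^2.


P = 1000 * 9.81 * 7.7 * 268.5 * 0.94 / 1e6 = 19.0648 MW


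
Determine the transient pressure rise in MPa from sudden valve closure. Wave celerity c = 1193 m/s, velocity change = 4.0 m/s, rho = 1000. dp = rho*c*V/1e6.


dp = 1000 * 1193 * 4.0 / 1e6 = 4.7720 MPa


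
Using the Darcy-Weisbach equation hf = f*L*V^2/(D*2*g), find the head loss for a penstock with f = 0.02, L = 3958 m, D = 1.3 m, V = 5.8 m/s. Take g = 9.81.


hf = 0.02 * 3958 * 5.8^2 / (1.3 * 2 * 9.81) = 104.4045 m


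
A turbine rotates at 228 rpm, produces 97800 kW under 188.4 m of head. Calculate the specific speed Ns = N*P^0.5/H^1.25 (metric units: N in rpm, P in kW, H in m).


Ns = 228 * 97800^0.5 / 188.4^1.25 = 102.1535


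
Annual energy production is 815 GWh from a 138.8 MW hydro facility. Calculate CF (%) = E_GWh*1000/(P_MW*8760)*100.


CF = 815 * 1000 / (138.8 * 8760) * 100 = 67.0292 %


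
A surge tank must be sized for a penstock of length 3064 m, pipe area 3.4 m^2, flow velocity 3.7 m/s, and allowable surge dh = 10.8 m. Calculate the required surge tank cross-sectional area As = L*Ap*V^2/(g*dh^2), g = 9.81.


As = 3064 * 3.4 * 3.7^2 / (9.81 * 10.8^2) = 124.6392 m^2


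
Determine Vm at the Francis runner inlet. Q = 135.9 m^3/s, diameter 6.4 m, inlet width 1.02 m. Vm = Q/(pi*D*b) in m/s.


Vm = 135.9 / (pi * 6.4 * 1.02) = 6.6266 m/s


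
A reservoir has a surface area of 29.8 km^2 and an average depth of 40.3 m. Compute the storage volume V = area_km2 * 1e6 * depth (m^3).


V = 29.8 * 1e6 * 40.3 = 1.2009e+09 m^3


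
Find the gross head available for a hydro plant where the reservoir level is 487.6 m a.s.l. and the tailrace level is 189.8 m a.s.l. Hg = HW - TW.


Hg = 487.6 - 189.8 = 297.8000 m


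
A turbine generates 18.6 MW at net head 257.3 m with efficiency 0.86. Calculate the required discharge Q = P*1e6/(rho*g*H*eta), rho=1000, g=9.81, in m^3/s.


Q = 18.6 * 1e6 / (1000 * 9.81 * 257.3 * 0.86) = 8.5685 m^3/s


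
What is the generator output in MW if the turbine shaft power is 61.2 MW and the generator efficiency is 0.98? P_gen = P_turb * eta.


P_gen = 61.2 * 0.98 = 59.9760 MW


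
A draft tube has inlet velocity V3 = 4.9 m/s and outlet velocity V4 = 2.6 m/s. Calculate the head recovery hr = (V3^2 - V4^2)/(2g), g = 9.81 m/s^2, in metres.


hr = (4.9^2 - 2.6^2) / (2*9.81) = 0.8792 m


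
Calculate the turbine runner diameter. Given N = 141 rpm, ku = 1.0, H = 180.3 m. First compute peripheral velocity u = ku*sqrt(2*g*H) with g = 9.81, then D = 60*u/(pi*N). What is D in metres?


u = 1.0 * sqrt(2*9.81*180.3) = 59.4768 m/s
D = 60 * 59.4768 / (pi * 141) = 8.0562 m


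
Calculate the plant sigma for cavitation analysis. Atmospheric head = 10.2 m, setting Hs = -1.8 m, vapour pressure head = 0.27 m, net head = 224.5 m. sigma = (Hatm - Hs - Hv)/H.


sigma = (10.2 - (-1.8) - 0.27) / 224.5 = 0.0522


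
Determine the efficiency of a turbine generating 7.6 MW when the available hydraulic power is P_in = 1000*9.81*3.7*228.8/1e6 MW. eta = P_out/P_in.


P_in = 1000 * 9.81 * 3.7 * 228.8 / 1e6 = 8.3048 MW
eta = 7.6 / 8.3048 = 0.9151


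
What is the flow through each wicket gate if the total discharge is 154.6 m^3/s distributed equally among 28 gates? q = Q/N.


q = 154.6 / 28 = 5.5214 m^3/s


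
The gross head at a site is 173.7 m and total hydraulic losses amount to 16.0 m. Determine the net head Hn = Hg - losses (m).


Hn = 173.7 - 16.0 = 157.7000 m


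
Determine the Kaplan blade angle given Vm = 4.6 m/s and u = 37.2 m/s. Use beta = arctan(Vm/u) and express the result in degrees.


beta = arctan(4.6 / 37.2) = 7.0492 degrees


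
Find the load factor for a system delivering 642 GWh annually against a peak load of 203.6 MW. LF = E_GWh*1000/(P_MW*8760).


LF = 642 * 1000 / (203.6 * 8760) = 0.3600


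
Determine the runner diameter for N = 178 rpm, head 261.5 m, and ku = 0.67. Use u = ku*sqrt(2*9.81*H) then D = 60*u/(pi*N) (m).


u = 0.67 * sqrt(2*9.81*261.5) = 47.9910 m/s
D = 60 * 47.9910 / (pi * 178) = 5.1492 m


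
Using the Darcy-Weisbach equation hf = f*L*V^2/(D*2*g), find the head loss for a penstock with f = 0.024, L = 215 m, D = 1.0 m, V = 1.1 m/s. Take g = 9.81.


hf = 0.024 * 215 * 1.1^2 / (1.0 * 2 * 9.81) = 0.3182 m


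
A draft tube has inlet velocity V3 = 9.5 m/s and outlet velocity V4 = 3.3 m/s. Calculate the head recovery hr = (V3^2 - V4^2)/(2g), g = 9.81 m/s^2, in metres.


hr = (9.5^2 - 3.3^2) / (2*9.81) = 4.0449 m


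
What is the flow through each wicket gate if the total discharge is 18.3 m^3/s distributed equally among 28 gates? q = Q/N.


q = 18.3 / 28 = 0.6536 m^3/s


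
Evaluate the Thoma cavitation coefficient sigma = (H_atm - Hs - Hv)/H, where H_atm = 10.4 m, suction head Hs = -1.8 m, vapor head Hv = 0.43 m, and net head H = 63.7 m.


sigma = (10.4 - (-1.8) - 0.43) / 63.7 = 0.1848


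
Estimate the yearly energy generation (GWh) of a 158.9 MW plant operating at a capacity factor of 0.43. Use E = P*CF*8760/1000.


E = 158.9 * 0.43 * 8760 / 1000 = 598.5445 GWh


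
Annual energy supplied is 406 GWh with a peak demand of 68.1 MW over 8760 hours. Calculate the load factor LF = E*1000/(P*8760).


LF = 406 * 1000 / (68.1 * 8760) = 0.6806


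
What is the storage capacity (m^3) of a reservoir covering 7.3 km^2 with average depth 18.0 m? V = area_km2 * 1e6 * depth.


V = 7.3 * 1e6 * 18.0 = 1.3140e+08 m^3


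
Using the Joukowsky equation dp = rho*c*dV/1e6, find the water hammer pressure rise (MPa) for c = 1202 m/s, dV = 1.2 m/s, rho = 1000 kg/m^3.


dp = 1000 * 1202 * 1.2 / 1e6 = 1.4424 MPa


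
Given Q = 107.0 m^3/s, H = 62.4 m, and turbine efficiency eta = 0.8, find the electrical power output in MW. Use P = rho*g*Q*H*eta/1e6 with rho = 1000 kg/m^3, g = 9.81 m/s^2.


P = 1000 * 9.81 * 107.0 * 62.4 * 0.8 / 1e6 = 52.3995 MW


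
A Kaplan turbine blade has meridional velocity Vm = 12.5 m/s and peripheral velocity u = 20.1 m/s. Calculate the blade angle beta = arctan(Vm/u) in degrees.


beta = arctan(12.5 / 20.1) = 31.8771 degrees


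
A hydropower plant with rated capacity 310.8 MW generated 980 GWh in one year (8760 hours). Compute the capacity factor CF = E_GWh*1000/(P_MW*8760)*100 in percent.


CF = 980 * 1000 / (310.8 * 8760) * 100 = 35.9949 %


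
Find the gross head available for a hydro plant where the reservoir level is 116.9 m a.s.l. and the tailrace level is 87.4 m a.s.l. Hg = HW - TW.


Hg = 116.9 - 87.4 = 29.5000 m


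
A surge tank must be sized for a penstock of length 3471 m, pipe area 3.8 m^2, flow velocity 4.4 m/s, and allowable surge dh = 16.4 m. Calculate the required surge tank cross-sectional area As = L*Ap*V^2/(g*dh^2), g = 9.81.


As = 3471 * 3.8 * 4.4^2 / (9.81 * 16.4^2) = 96.7803 m^2


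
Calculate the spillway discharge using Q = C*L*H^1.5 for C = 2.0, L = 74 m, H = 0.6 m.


Q = 2.0 * 74 * 0.6^1.5 = 68.7842 m^3/s


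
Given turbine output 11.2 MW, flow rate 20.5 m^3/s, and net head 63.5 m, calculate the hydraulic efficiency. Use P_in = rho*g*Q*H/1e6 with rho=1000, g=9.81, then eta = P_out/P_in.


P_in = 1000 * 9.81 * 20.5 * 63.5 / 1e6 = 12.7702 MW
eta = 11.2 / 12.7702 = 0.8770


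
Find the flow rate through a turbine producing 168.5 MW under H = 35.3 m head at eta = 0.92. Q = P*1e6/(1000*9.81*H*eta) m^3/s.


Q = 168.5 * 1e6 / (1000 * 9.81 * 35.3 * 0.92) = 528.8937 m^3/s


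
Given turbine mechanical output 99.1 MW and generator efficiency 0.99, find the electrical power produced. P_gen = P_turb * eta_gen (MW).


P_gen = 99.1 * 0.99 = 98.1090 MW


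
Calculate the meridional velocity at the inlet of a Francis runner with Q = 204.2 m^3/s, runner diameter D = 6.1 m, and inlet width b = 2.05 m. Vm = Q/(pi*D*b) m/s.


Vm = 204.2 / (pi * 6.1 * 2.05) = 5.1978 m/s


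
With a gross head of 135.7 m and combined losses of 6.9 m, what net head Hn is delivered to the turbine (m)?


Hn = 135.7 - 6.9 = 128.8000 m


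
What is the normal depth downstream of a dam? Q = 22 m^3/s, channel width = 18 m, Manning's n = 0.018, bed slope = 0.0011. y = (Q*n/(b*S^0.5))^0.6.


y = (22 * 0.018 / (18 * 0.0011^0.5))^0.6 = 0.7817 m


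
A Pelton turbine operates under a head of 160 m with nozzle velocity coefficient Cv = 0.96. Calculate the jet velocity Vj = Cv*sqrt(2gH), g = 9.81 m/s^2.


Vj = 0.96 * sqrt(2*9.81*160) = 53.7874 m/s


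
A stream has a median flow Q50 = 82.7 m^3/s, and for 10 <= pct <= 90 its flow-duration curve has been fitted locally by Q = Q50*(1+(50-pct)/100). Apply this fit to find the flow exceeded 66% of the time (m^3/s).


Q = 82.7 * (1 + (50 - 66)/100) = 69.4680 m^3/s


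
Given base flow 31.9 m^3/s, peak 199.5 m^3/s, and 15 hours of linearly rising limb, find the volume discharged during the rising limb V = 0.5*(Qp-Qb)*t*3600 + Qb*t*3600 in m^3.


V = 0.5*(199.5 - 31.9)*15*3600 + 31.9*15*3600 = 6.2478e+06 m^3


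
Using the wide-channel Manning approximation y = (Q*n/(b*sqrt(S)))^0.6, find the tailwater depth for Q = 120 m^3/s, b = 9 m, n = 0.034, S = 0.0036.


y = (120 * 0.034 / (9 * 0.0036^0.5))^0.6 = 3.3648 m


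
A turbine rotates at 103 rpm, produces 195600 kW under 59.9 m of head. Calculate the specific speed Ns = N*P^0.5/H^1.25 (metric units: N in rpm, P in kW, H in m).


Ns = 103 * 195600^0.5 / 59.9^1.25 = 273.3620


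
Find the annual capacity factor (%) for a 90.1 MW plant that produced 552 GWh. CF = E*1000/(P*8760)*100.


CF = 552 * 1000 / (90.1 * 8760) * 100 = 69.9375 %


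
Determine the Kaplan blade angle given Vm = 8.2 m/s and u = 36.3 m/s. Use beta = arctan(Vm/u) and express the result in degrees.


beta = arctan(8.2 / 36.3) = 12.7292 degrees


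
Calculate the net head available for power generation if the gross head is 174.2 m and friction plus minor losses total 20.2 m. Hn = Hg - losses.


Hn = 174.2 - 20.2 = 154.0000 m


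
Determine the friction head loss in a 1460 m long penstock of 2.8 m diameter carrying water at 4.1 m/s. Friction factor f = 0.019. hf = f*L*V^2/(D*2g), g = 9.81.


hf = 0.019 * 1460 * 4.1^2 / (2.8 * 2 * 9.81) = 8.4882 m


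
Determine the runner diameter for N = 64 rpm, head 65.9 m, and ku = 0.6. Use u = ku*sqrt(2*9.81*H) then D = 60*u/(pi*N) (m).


u = 0.6 * sqrt(2*9.81*65.9) = 21.5746 m/s
D = 60 * 21.5746 / (pi * 64) = 6.4382 m


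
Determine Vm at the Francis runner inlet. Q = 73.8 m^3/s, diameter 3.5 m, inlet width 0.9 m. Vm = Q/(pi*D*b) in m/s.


Vm = 73.8 / (pi * 3.5 * 0.9) = 7.4575 m/s


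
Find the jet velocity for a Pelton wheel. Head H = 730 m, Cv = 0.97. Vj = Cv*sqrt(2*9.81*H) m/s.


Vj = 0.97 * sqrt(2*9.81*730) = 116.0868 m/s


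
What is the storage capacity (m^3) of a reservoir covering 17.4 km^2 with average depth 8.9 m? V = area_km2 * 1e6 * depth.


V = 17.4 * 1e6 * 8.9 = 1.5486e+08 m^3


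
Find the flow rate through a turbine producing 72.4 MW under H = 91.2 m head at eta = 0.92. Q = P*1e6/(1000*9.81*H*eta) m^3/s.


Q = 72.4 * 1e6 / (1000 * 9.81 * 91.2 * 0.92) = 87.9603 m^3/s


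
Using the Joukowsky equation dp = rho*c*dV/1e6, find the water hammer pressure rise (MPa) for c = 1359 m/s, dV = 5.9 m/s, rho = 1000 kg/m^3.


dp = 1000 * 1359 * 5.9 / 1e6 = 8.0181 MPa


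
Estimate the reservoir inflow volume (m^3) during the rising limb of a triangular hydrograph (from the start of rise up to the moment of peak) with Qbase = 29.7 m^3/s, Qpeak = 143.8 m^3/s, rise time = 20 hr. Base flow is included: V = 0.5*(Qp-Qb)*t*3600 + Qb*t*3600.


V = 0.5*(143.8 - 29.7)*20*3600 + 29.7*20*3600 = 6.2460e+06 m^3


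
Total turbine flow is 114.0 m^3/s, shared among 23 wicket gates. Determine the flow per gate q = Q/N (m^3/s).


q = 114.0 / 23 = 4.9565 m^3/s


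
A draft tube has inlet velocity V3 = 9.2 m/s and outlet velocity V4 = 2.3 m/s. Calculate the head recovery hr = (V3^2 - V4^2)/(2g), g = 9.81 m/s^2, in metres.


hr = (9.2^2 - 2.3^2) / (2*9.81) = 4.0443 m


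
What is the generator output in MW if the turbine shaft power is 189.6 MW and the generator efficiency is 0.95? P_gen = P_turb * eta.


P_gen = 189.6 * 0.95 = 180.1200 MW


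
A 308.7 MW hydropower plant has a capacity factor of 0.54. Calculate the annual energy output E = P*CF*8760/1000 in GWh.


E = 308.7 * 0.54 * 8760 / 1000 = 1460.2745 GWh


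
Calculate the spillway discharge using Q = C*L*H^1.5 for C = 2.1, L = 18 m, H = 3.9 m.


Q = 2.1 * 18 * 3.9^1.5 = 291.1312 m^3/s


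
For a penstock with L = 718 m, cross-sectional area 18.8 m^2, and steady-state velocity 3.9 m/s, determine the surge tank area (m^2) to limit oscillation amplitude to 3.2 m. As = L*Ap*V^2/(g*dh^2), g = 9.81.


As = 718 * 18.8 * 3.9^2 / (9.81 * 3.2^2) = 2043.8195 m^2


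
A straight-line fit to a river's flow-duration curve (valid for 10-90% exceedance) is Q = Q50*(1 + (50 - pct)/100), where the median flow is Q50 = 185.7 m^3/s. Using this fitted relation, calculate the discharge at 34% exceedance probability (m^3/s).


Q = 185.7 * (1 + (50 - 34)/100) = 215.4120 m^3/s


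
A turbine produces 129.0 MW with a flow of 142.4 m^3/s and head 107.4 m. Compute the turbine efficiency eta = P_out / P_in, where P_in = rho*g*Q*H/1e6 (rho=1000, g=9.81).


P_in = 1000 * 9.81 * 142.4 * 107.4 / 1e6 = 150.0318 MW
eta = 129.0 / 150.0318 = 0.8598


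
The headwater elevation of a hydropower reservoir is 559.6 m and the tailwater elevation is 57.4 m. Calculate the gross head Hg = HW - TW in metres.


Hg = 559.6 - 57.4 = 502.2000 m


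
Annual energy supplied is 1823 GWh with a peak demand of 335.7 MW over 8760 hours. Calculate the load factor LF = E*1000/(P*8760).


LF = 1823 * 1000 / (335.7 * 8760) = 0.6199


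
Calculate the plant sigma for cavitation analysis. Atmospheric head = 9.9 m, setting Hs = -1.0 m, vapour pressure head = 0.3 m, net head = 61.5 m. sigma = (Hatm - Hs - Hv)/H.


sigma = (9.9 - (-1.0) - 0.3) / 61.5 = 0.1724


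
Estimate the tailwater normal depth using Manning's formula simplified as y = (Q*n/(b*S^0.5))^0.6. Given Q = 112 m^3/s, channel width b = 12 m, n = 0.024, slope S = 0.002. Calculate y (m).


y = (112 * 0.024 / (12 * 0.002^0.5))^0.6 = 2.6293 m


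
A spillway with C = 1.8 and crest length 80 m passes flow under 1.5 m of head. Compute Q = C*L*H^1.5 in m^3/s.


Q = 1.8 * 80 * 1.5^1.5 = 264.5449 m^3/s


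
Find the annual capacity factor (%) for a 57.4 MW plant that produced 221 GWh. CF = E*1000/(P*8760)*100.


CF = 221 * 1000 / (57.4 * 8760) * 100 = 43.9518 %


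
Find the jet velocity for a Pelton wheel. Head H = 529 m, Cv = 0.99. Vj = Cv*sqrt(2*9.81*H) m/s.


Vj = 0.99 * sqrt(2*9.81*529) = 100.8585 m/s


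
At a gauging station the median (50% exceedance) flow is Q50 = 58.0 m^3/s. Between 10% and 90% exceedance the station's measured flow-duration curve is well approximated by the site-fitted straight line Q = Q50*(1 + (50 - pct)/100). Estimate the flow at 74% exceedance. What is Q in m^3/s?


Q = 58.0 * (1 + (50 - 74)/100) = 44.0800 m^3/s


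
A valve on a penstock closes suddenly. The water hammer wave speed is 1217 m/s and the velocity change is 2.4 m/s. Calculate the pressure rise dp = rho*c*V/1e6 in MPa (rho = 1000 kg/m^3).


dp = 1000 * 1217 * 2.4 / 1e6 = 2.9208 MPa


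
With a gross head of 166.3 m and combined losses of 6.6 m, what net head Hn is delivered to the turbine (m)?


Hn = 166.3 - 6.6 = 159.7000 m


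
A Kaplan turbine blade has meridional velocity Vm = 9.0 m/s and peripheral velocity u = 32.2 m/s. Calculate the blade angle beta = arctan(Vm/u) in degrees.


beta = arctan(9.0 / 32.2) = 15.6158 degrees


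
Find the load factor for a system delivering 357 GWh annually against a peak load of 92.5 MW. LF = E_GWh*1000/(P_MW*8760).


LF = 357 * 1000 / (92.5 * 8760) = 0.4406


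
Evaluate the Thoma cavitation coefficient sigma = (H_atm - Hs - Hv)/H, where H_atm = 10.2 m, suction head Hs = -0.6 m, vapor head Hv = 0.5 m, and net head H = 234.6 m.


sigma = (10.2 - (-0.6) - 0.5) / 234.6 = 0.0439


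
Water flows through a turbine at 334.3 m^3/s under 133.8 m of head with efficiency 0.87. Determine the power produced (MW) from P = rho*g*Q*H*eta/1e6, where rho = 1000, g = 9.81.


P = 1000 * 9.81 * 334.3 * 133.8 * 0.87 / 1e6 = 381.7515 MW


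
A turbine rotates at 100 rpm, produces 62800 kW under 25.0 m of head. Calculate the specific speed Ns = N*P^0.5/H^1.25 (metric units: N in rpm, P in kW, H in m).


Ns = 100 * 62800^0.5 / 25.0^1.25 = 448.2856


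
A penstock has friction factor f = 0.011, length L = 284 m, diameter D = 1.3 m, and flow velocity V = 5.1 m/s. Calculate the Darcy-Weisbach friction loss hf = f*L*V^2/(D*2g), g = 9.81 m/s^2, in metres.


hf = 0.011 * 284 * 5.1^2 / (1.3 * 2 * 9.81) = 3.1857 m


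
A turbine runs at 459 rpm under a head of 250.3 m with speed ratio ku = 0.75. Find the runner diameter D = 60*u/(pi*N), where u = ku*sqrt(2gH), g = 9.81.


u = 0.75 * sqrt(2*9.81*250.3) = 52.5583 m/s
D = 60 * 52.5583 / (pi * 459) = 2.1869 m


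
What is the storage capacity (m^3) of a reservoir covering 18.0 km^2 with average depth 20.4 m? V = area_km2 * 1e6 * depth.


V = 18.0 * 1e6 * 20.4 = 3.6720e+08 m^3


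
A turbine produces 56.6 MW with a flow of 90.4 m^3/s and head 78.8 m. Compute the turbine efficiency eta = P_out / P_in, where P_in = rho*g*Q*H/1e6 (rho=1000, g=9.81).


P_in = 1000 * 9.81 * 90.4 * 78.8 / 1e6 = 69.8817 MW
eta = 56.6 / 69.8817 = 0.8099


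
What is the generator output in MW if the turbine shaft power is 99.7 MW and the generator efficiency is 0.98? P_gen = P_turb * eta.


P_gen = 99.7 * 0.98 = 97.7060 MW


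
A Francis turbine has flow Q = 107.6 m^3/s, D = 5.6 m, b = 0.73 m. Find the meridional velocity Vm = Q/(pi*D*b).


Vm = 107.6 / (pi * 5.6 * 0.73) = 8.3782 m/s


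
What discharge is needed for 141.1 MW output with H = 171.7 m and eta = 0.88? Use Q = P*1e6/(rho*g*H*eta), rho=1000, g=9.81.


Q = 141.1 * 1e6 / (1000 * 9.81 * 171.7 * 0.88) = 95.1930 m^3/s


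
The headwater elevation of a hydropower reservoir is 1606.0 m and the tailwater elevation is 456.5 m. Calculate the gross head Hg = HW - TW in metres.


Hg = 1606.0 - 456.5 = 1149.5000 m


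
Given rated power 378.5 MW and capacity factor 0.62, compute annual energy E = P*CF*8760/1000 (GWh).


E = 378.5 * 0.62 * 8760 / 1000 = 2055.7092 GWh


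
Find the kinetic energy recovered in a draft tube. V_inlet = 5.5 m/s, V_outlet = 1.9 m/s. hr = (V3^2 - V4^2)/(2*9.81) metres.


hr = (5.5^2 - 1.9^2) / (2*9.81) = 1.3578 m


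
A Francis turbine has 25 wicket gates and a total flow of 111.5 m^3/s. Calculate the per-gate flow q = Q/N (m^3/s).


q = 111.5 / 25 = 4.4600 m^3/s


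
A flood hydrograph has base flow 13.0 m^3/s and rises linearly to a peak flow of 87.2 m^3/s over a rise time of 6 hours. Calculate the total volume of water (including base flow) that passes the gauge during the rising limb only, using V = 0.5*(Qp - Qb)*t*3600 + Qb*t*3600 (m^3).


V = 0.5*(87.2 - 13.0)*6*3600 + 13.0*6*3600 = 1.0822e+06 m^3


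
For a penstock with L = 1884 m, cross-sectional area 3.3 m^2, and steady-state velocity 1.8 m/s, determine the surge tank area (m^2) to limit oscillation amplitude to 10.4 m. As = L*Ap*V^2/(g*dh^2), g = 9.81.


As = 1884 * 3.3 * 1.8^2 / (9.81 * 10.4^2) = 18.9847 m^2


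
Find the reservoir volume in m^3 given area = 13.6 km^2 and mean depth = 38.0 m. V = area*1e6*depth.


V = 13.6 * 1e6 * 38.0 = 5.1680e+08 m^3


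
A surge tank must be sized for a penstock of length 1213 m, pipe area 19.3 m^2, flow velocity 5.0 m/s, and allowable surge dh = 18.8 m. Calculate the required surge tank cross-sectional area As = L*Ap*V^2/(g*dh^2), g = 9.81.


As = 1213 * 19.3 * 5.0^2 / (9.81 * 18.8^2) = 168.8004 m^2


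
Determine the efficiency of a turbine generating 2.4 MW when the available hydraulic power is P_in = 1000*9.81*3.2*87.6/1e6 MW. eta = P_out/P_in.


P_in = 1000 * 9.81 * 3.2 * 87.6 / 1e6 = 2.7499 MW
eta = 2.4 / 2.7499 = 0.8727


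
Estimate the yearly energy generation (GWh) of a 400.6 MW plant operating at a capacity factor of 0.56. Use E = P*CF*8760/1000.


E = 400.6 * 0.56 * 8760 / 1000 = 1965.1834 GWh


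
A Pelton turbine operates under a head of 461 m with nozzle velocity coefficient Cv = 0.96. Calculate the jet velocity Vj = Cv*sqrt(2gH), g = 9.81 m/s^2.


Vj = 0.96 * sqrt(2*9.81*461) = 91.3001 m/s


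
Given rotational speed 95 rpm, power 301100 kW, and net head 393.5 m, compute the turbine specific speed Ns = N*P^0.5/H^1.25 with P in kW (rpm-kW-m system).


Ns = 95 * 301100^0.5 / 393.5^1.25 = 29.7439


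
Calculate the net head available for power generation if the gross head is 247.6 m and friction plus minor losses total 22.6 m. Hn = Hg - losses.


Hn = 247.6 - 22.6 = 225.0000 m


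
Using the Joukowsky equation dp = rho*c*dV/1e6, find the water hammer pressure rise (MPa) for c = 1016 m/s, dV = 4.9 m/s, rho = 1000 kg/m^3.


dp = 1000 * 1016 * 4.9 / 1e6 = 4.9784 MPa


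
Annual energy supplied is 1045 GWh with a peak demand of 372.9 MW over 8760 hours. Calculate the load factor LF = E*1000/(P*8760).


LF = 1045 * 1000 / (372.9 * 8760) = 0.3199


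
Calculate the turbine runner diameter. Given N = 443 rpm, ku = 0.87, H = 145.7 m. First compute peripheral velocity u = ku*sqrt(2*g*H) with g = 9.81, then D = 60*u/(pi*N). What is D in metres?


u = 0.87 * sqrt(2*9.81*145.7) = 46.5156 m/s
D = 60 * 46.5156 / (pi * 443) = 2.0054 m


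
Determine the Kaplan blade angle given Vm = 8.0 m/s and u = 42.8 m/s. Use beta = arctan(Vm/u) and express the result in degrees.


beta = arctan(8.0 / 42.8) = 10.5873 degrees


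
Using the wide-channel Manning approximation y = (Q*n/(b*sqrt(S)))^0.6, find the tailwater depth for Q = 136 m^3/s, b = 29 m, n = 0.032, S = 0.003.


y = (136 * 0.032 / (29 * 0.003^0.5))^0.6 = 1.8308 m


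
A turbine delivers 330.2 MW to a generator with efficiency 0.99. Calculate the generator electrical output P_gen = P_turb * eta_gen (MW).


P_gen = 330.2 * 0.99 = 326.8980 MW


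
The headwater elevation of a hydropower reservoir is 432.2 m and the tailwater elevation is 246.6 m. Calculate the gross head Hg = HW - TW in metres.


Hg = 432.2 - 246.6 = 185.6000 m


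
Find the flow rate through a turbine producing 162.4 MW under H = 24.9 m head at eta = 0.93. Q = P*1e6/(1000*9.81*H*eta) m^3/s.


Q = 162.4 * 1e6 / (1000 * 9.81 * 24.9 * 0.93) = 714.8826 m^3/s


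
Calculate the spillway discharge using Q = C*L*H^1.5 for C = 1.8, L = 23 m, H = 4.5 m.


Q = 1.8 * 23 * 4.5^1.5 = 395.2020 m^3/s


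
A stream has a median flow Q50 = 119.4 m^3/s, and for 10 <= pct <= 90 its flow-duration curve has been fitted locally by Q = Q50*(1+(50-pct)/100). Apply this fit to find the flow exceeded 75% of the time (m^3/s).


Q = 119.4 * (1 + (50 - 75)/100) = 89.5500 m^3/s


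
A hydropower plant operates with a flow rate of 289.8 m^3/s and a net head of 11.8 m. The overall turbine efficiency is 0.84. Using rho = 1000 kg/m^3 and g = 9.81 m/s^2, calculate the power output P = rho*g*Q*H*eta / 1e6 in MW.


P = 1000 * 9.81 * 289.8 * 11.8 * 0.84 / 1e6 = 28.1792 MW


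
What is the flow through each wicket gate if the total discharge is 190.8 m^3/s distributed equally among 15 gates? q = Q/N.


q = 190.8 / 15 = 12.7200 m^3/s


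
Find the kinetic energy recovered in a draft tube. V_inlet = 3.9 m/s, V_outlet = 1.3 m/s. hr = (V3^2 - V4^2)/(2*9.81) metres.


hr = (3.9^2 - 1.3^2) / (2*9.81) = 0.6891 m


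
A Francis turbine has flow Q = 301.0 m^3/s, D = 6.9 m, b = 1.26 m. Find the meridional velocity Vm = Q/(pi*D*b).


Vm = 301.0 / (pi * 6.9 * 1.26) = 11.0204 m/s


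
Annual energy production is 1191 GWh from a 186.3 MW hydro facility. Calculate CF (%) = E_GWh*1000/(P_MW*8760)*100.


CF = 1191 * 1000 / (186.3 * 8760) * 100 = 72.9785 %


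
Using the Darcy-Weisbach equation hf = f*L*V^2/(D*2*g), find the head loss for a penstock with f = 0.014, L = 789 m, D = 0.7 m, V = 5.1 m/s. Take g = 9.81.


hf = 0.014 * 789 * 5.1^2 / (0.7 * 2 * 9.81) = 20.9194 m


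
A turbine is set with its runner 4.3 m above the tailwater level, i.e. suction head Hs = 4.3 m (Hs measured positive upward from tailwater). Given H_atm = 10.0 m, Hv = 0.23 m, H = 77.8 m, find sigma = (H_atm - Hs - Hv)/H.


sigma = (10.0 - 4.3 - 0.23) / 77.8 = 0.0703


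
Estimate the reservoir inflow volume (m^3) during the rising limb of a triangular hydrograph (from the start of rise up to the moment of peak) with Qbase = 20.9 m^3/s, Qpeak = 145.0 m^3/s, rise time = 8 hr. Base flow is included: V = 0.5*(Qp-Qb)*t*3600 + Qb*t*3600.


V = 0.5*(145.0 - 20.9)*8*3600 + 20.9*8*3600 = 2.3890e+06 m^3


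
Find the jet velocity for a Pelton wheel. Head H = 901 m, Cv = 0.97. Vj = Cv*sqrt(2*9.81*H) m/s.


Vj = 0.97 * sqrt(2*9.81*901) = 128.9685 m/s


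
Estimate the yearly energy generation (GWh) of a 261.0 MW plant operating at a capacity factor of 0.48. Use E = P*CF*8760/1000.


E = 261.0 * 0.48 * 8760 / 1000 = 1097.4528 GWh


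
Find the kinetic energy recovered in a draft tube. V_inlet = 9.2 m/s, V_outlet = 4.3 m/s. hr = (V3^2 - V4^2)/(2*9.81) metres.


hr = (9.2^2 - 4.3^2) / (2*9.81) = 3.3716 m


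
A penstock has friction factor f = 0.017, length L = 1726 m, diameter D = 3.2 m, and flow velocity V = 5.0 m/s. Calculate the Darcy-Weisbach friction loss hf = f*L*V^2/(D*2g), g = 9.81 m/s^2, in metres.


hf = 0.017 * 1726 * 5.0^2 / (3.2 * 2 * 9.81) = 11.6837 m


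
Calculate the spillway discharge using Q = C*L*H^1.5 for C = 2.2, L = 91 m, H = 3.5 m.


Q = 2.2 * 91 * 3.5^1.5 = 1310.8897 m^3/s


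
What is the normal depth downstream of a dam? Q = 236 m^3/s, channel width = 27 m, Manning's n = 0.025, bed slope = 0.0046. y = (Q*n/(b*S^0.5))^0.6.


y = (236 * 0.025 / (27 * 0.0046^0.5))^0.6 = 2.0177 m


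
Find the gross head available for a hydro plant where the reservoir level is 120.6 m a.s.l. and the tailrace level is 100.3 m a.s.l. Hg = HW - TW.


Hg = 120.6 - 100.3 = 20.3000 m


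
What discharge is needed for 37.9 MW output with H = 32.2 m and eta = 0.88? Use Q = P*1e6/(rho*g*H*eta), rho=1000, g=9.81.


Q = 37.9 * 1e6 / (1000 * 9.81 * 32.2 * 0.88) = 136.3426 m^3/s


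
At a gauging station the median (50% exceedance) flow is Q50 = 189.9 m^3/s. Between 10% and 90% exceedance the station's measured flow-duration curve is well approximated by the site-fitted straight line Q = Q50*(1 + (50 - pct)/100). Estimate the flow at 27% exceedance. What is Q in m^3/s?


Q = 189.9 * (1 + (50 - 27)/100) = 233.5770 m^3/s
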